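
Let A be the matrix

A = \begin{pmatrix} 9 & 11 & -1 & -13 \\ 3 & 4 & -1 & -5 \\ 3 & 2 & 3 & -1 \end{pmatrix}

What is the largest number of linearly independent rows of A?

Row reduce to echelon form.
R2 ← R2 − (1/3)·R1: [0, 1/3, -2/3, -2/3]
R3 ← R3 − (1/3)·R1: [0, -5/3, 10/3, 10/3]
R3 ← R3 + (5)·R2: [0, 0, 0, 0]
Echelon form has 2 nonzero rows, so rank(A) = 2.
The rank gives the maximum number of linearly independent rows: 2.

2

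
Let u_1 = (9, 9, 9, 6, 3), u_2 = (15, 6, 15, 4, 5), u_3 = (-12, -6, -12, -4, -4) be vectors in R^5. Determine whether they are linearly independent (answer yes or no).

Form the matrix with these vectors as rows and row reduce.
R2 ← R2 − (5/3)·R1: [0, -9, 0, -6, 0]
R3 ← R3 + (4/3)·R1: [0, 6, 0, 4, 0]
R3 ← R3 + (2/3)·R2: [0, 0, 0, 0, 0]
2 nonzero rows, so the 3 vectors span a space of dimension 2.
Since 2 < 3, the vectors are linearly dependent.

no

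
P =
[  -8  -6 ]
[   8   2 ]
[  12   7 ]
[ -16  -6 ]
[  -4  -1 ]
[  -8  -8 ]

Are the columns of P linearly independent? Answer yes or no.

yes

Row reduce P to echelon form.
R2 ← R2 + R1: [0, -4]
R3 ← R3 + (3/2)·R1: [0, -2]
R4 ← R4 − (2)·R1: [0, 6]
R5 ← R5 − (1/2)·R1: [0, 2]
R6 ← R6 − R1: [0, -2]
R3 ← R3 − (1/2)·R2: [0, 0]
R4 ← R4 + (3/2)·R2: [0, 0]
R5 ← R5 + (1/2)·R2: [0, 0]
R6 ← R6 − (1/2)·R2: [0, 0]
2 pivots among 2 columns.
Every column is a pivot column, so the columns are linearly independent.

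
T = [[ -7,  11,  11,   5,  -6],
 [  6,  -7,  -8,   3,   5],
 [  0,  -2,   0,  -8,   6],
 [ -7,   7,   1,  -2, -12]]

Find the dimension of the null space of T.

Row reduce to echelon form.
R2 ← R2 + (6/7)·R1: [0, 17/7, 10/7, 51/7, -1/7]
R4 ← R4 − R1: [0, -4, -10, -7, -6]
R3 ← R3 + (14/17)·R2: [0, 0, 20/17, -2, 100/17]
R4 ← R4 + (28/17)·R2: [0, 0, -130/17, 5, -106/17]
R4 ← R4 + (13/2)·R3: [0, 0, 0, -8, 32]
4 nonzero rows, so rank(T) = 4.
T has 5 columns; by rank–nullity, nullity = 5 − 4 = 1.

1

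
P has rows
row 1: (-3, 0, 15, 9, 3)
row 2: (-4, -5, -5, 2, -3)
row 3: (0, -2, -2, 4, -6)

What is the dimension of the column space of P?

3

Row reduce to echelon form.
R2 ← R2 − (4/3)·R1: [0, -5, -25, -10, -7]
R3 ← R3 − (2/5)·R2: [0, 0, 8, 8, -16/5]
Echelon form has 3 nonzero rows, so rank(P) = 3.
The column space has dimension equal to the rank: 3.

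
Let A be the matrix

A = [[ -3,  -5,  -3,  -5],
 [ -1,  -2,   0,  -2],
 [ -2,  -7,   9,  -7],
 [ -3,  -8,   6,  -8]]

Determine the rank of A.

Row reduce to echelon form.
R2 ← R2 − (1/3)·R1: [0, -1/3, 1, -1/3]
R3 ← R3 − (2/3)·R1: [0, -11/3, 11, -11/3]
R4 ← R4 − R1: [0, -3, 9, -3]
R3 ← R3 − (11)·R2: [0, 0, 0, 0]
R4 ← R4 − (9)·R2: [0, 0, 0, 0]
Echelon form has 2 nonzero rows, so rank(A) = 2.

2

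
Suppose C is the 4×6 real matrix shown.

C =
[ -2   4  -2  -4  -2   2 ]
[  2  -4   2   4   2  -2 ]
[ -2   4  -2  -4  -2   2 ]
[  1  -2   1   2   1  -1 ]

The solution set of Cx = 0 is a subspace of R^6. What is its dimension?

5

Row reduce to echelon form.
R2 ← R2 + R1: [0, 0, 0, 0, 0, 0]
R3 ← R3 − R1: [0, 0, 0, 0, 0, 0]
R4 ← R4 + (1/2)·R1: [0, 0, 0, 0, 0, 0]
1 nonzero row, so rank(C) = 1.
C has 6 columns; by rank–nullity, nullity = 6 − 1 = 5.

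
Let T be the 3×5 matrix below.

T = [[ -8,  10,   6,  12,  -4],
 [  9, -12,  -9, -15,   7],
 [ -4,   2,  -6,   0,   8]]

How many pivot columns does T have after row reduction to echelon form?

2

Row reduce to echelon form.
R2 ← R2 + (9/8)·R1: [0, -3/4, -9/4, -3/2, 5/2]
R3 ← R3 − (1/2)·R1: [0, -3, -9, -6, 10]
R3 ← R3 − (4)·R2: [0, 0, 0, 0, 0]
Echelon form has 2 nonzero rows, so rank(T) = 2.
Each nonzero row contributes one pivot column: 2 pivot columns.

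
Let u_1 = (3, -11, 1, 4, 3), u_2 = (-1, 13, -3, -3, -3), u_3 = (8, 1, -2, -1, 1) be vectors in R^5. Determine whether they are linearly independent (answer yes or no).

Form the matrix with these vectors as rows and row reduce.
R2 ← R2 + (1/3)·R1: [0, 28/3, -8/3, -5/3, -2]
R3 ← R3 − (8/3)·R1: [0, 91/3, -14/3, -35/3, -7]
R3 ← R3 − (13/4)·R2: [0, 0, 4, -25/4, -1/2]
3 nonzero rows, so the 3 vectors span a space of dimension 3.
Since 3 = 3, the vectors are linearly independent.

yes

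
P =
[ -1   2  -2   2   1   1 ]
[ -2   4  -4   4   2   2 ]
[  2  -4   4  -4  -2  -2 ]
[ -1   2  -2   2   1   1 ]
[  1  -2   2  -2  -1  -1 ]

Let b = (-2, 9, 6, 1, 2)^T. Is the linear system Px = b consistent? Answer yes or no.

Row reduce the augmented matrix [P | b].
R2 ← R2 − (2)·R1: [0, 0, 0, 0, 0, 0, 13]
R3 ← R3 + (2)·R1: [0, 0, 0, 0, 0, 0, 2]
R4 ← R4 − R1: [0, 0, 0, 0, 0, 0, 3]
R5 ← R5 + R1: [0, 0, 0, 0, 0, 0, 0]
R3 ← R3 − (2/13)·R2: [0, 0, 0, 0, 0, 0, 0]
R4 ← R4 − (3/13)·R2: [0, 0, 0, 0, 0, 0, 0]
The echelon form has 2 nonzero rows; the last pivot sits in the augmented column, so rank(P) = 1 but rank([P|b]) = 2.
Since the ranks differ, the system is inconsistent.

no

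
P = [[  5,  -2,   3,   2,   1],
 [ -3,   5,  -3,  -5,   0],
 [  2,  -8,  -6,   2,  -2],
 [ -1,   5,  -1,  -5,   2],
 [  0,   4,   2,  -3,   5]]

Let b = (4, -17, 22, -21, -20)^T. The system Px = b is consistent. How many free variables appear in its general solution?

Row reduce the augmented matrix [P | b].
R2 ← R2 + (3/5)·R1: [0, 19/5, -6/5, -19/5, 3/5, -73/5]
R3 ← R3 − (2/5)·R1: [0, -36/5, -36/5, 6/5, -12/5, 102/5]
R4 ← R4 + (1/5)·R1: [0, 23/5, -2/5, -23/5, 11/5, -101/5]
R3 ← R3 + (36/19)·R2: [0, 0, -180/19, -6, -24/19, -138/19]
R4 ← R4 − (23/19)·R2: [0, 0, 20/19, 0, 28/19, -48/19]
R5 ← R5 − (20/19)·R2: [0, 0, 62/19, 1, 83/19, -88/19]
R4 ← R4 + (1/9)·R3: [0, 0, 0, -2/3, 4/3, -10/3]
R5 ← R5 + (31/90)·R3: [0, 0, 0, -16/15, 59/15, -107/15]
R5 ← R5 − (8/5)·R4: [0, 0, 0, 0, 9/5, -9/5]
The echelon form has 5 nonzero rows, and every pivot lies in the first 5 columns, so rank(P) = rank([P|b]) = 5.
The system is consistent.
Free variables = (unknowns) − (rank) = 5 − 5 = 0.

0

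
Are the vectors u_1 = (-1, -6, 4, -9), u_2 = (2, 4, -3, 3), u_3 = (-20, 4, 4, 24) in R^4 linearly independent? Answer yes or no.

Form the matrix with these vectors as rows and row reduce.
R2 ← R2 + (2)·R1: [0, -8, 5, -15]
R3 ← R3 − (20)·R1: [0, 124, -76, 204]
R3 ← R3 + (31/2)·R2: [0, 0, 3/2, -57/2]
3 nonzero rows, so the 3 vectors span a space of dimension 3.
Since 3 = 3, the vectors are linearly independent.

yes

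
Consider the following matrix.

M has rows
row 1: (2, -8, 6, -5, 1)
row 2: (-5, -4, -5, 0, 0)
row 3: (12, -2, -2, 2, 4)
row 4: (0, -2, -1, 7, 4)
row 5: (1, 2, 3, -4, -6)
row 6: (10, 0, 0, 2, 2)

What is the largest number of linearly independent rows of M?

Row reduce to echelon form.
R2 ← R2 + (5/2)·R1: [0, -24, 10, -25/2, 5/2]
R3 ← R3 − (6)·R1: [0, 46, -38, 32, -2]
R5 ← R5 − (1/2)·R1: [0, 6, 0, -3/2, -13/2]
R6 ← R6 − (5)·R1: [0, 40, -30, 27, -3]
R3 ← R3 + (23/12)·R2: [0, 0, -113/6, 193/24, 67/24]
R4 ← R4 − (1/12)·R2: [0, 0, -11/6, 193/24, 91/24]
R5 ← R5 + (1/4)·R2: [0, 0, 5/2, -37/8, -47/8]
R6 ← R6 + (5/3)·R2: [0, 0, -40/3, 37/6, 7/6]
R4 ← R4 − (11/113)·R3: [0, 0, 0, 3281/452, 1591/452]
R5 ← R5 + (15/113)·R3: [0, 0, 0, -402/113, -622/113]
R6 ← R6 − (80/113)·R3: [0, 0, 0, 107/226, -183/226]
R5 ← R5 + (1608/3281)·R4: [0, 0, 0, 0, -12400/3281]
R6 ← R6 − (214/3281)·R4: [0, 0, 0, 0, -3410/3281]
R6 ← R6 − (11/40)·R5: [0, 0, 0, 0, 0]
Echelon form has 5 nonzero rows, so rank(M) = 5.
The rank gives the maximum number of linearly independent rows: 5.

5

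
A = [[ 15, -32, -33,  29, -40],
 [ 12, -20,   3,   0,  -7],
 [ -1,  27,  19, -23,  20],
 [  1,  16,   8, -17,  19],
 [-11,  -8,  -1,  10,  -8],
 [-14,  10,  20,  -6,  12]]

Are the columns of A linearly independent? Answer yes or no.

Row reduce A to echelon form.
R2 ← R2 − (4/5)·R1: [0, 28/5, 147/5, -116/5, 25]
R3 ← R3 + (1/15)·R1: [0, 373/15, 84/5, -316/15, 52/3]
R4 ← R4 − (1/15)·R1: [0, 272/15, 51/5, -284/15, 65/3]
R5 ← R5 + (11/15)·R1: [0, -472/15, -126/5, 469/15, -112/3]
R6 ← R6 + (14/15)·R1: [0, -298/15, -54/5, 316/15, -76/3]
R3 ← R3 − (373/84)·R2: [0, 0, -455/4, 1721/21, -2623/28]
R4 ← R4 − (68/21)·R2: [0, 0, -85, 1180/21, -415/7]
R5 ← R5 + (118/21)·R2: [0, 0, 140, -2081/21, 722/7]
R6 ← R6 + (149/42)·R2: [0, 0, 187/2, -1286/21, 887/14]
R4 ← R4 − (68/91)·R3: [0, 0, 0, -3216/637, 6826/637]
R5 ← R5 + (16/13)·R3: [0, 0, 0, 23/13, -158/13]
R6 ← R6 + (374/455)·R3: [0, 0, 0, 19508/3185, -43458/3185]
R5 ← R5 + (1127/3216)·R4: [0, 0, 0, 0, -13505/1608]
R6 ← R6 + (4877/4020)·R4: [0, 0, 0, 0, -259/402]
R6 ← R6 − (28/365)·R5: [0, 0, 0, 0, 0]
5 pivots among 5 columns.
Every column is a pivot column, so the columns are linearly independent.

yes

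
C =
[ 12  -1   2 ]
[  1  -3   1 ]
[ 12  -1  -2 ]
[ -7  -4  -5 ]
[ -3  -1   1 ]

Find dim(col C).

3

Row reduce to echelon form.
R2 ← R2 − (1/12)·R1: [0, -35/12, 5/6]
R3 ← R3 − R1: [0, 0, -4]
R4 ← R4 + (7/12)·R1: [0, -55/12, -23/6]
R5 ← R5 + (1/4)·R1: [0, -5/4, 3/2]
R4 ← R4 − (11/7)·R2: [0, 0, -36/7]
R5 ← R5 − (3/7)·R2: [0, 0, 8/7]
R4 ← R4 − (9/7)·R3: [0, 0, 0]
R5 ← R5 + (2/7)·R3: [0, 0, 0]
Echelon form has 3 nonzero rows, so rank(C) = 3.
The column space has dimension equal to the rank: 3.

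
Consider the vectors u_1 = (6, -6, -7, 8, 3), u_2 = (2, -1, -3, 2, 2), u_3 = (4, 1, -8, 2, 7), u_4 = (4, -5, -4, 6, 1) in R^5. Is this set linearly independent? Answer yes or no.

no

Form the matrix with these vectors as rows and row reduce.
R2 ← R2 − (1/3)·R1: [0, 1, -2/3, -2/3, 1]
R3 ← R3 − (2/3)·R1: [0, 5, -10/3, -10/3, 5]
R4 ← R4 − (2/3)·R1: [0, -1, 2/3, 2/3, -1]
R3 ← R3 − (5)·R2: [0, 0, 0, 0, 0]
R4 ← R4 + R2: [0, 0, 0, 0, 0]
2 nonzero rows, so the 4 vectors span a space of dimension 2.
Since 2 < 4, the vectors are linearly dependent.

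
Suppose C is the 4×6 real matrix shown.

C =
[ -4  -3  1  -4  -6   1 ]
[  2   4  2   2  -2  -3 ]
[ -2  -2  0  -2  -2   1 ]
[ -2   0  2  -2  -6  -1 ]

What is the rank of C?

2

Row reduce to echelon form.
R2 ← R2 + (1/2)·R1: [0, 5/2, 5/2, 0, -5, -5/2]
R3 ← R3 − (1/2)·R1: [0, -1/2, -1/2, 0, 1, 1/2]
R4 ← R4 − (1/2)·R1: [0, 3/2, 3/2, 0, -3, -3/2]
R3 ← R3 + (1/5)·R2: [0, 0, 0, 0, 0, 0]
R4 ← R4 − (3/5)·R2: [0, 0, 0, 0, 0, 0]
Echelon form has 2 nonzero rows, so rank(C) = 2.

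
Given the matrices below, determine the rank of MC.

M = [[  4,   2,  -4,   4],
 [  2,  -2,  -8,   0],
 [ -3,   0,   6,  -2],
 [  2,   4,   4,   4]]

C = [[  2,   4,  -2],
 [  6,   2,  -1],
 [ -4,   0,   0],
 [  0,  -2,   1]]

First compute MC:
[[ 36,  12,  -6],
 [ 24,   4,  -2],
 [-30,  -8,   4],
 [ 12,   8,  -4]]
Now row reduce the product.
R2 ← R2 − (2/3)·R1: [0, -4, 2]
R3 ← R3 + (5/6)·R1: [0, 2, -1]
R4 ← R4 − (1/3)·R1: [0, 4, -2]
R3 ← R3 + (1/2)·R2: [0, 0, 0]
R4 ← R4 + R2: [0, 0, 0]
2 nonzero rows, so rank(MC) = 2.

2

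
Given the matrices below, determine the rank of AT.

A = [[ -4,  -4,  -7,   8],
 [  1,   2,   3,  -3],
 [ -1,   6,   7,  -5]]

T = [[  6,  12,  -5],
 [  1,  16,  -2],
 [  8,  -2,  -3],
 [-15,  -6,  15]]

2

First compute AT:
[[-204, -146, 169],
 [ 77,  56, -63],
 [131, 100, -103]]
Now row reduce the product.
R2 ← R2 + (77/204)·R1: [0, 91/102, 161/204]
R3 ← R3 + (131/204)·R1: [0, 637/102, 1127/204]
R3 ← R3 − (7)·R2: [0, 0, 0]
2 nonzero rows, so rank(AT) = 2.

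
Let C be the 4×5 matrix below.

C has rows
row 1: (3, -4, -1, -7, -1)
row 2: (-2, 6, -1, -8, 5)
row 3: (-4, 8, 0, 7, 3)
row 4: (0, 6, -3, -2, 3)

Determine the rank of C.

Row reduce to echelon form.
R2 ← R2 + (2/3)·R1: [0, 10/3, -5/3, -38/3, 13/3]
R3 ← R3 + (4/3)·R1: [0, 8/3, -4/3, -7/3, 5/3]
R3 ← R3 − (4/5)·R2: [0, 0, 0, 39/5, -9/5]
R4 ← R4 − (9/5)·R2: [0, 0, 0, 104/5, -24/5]
R4 ← R4 − (8/3)·R3: [0, 0, 0, 0, 0]
Echelon form has 3 nonzero rows, so rank(C) = 3.

3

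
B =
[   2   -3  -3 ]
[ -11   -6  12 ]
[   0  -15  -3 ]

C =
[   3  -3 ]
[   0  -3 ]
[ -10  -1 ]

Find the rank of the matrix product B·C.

2

First compute BC:
[[ 36,   6],
 [-153,  39],
 [ 30,  48]]
Now row reduce the product.
R2 ← R2 + (17/4)·R1: [0, 129/2]
R3 ← R3 − (5/6)·R1: [0, 43]
R3 ← R3 − (2/3)·R2: [0, 0]
2 nonzero rows, so rank(BC) = 2.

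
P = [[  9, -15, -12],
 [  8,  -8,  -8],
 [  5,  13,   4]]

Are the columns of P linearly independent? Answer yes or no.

Row reduce P to echelon form.
R2 ← R2 − (8/9)·R1: [0, 16/3, 8/3]
R3 ← R3 − (5/9)·R1: [0, 64/3, 32/3]
R3 ← R3 − (4)·R2: [0, 0, 0]
2 pivots among 3 columns.
Only 2 < 3 pivot columns, so the columns are linearly dependent.

no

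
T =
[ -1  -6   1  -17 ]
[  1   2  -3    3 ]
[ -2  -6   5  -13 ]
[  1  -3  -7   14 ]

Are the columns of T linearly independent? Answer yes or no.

Row reduce T to echelon form.
R2 ← R2 + R1: [0, -4, -2, -14]
R3 ← R3 − (2)·R1: [0, 6, 3, 21]
R4 ← R4 + R1: [0, -9, -6, -3]
R3 ← R3 + (3/2)·R2: [0, 0, 0, 0]
R4 ← R4 − (9/4)·R2: [0, 0, -3/2, 57/2]
Swap R3 ↔ R4
3 pivots among 4 columns.
Only 3 < 4 pivot columns, so the columns are linearly dependent.

no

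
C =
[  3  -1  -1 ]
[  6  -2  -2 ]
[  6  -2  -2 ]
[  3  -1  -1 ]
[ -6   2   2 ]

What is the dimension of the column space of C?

1

Row reduce to echelon form.
R2 ← R2 − (2)·R1: [0, 0, 0]
R3 ← R3 − (2)·R1: [0, 0, 0]
R4 ← R4 − R1: [0, 0, 0]
R5 ← R5 + (2)·R1: [0, 0, 0]
Echelon form has 1 nonzero row, so rank(C) = 1.
The column space has dimension equal to the rank: 1.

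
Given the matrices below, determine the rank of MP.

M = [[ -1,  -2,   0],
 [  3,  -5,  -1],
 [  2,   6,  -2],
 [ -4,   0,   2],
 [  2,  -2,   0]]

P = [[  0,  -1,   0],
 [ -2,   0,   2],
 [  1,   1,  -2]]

First compute MP:
[[  4,   1,  -4],
 [  9,  -4,  -8],
 [-14,  -4,  16],
 [  2,   6,  -4],
 [  4,  -2,  -4]]
Now row reduce the product.
R2 ← R2 − (9/4)·R1: [0, -25/4, 1]
R3 ← R3 + (7/2)·R1: [0, -1/2, 2]
R4 ← R4 − (1/2)·R1: [0, 11/2, -2]
R5 ← R5 − R1: [0, -3, 0]
R3 ← R3 − (2/25)·R2: [0, 0, 48/25]
R4 ← R4 + (22/25)·R2: [0, 0, -28/25]
R5 ← R5 − (12/25)·R2: [0, 0, -12/25]
R4 ← R4 + (7/12)·R3: [0, 0, 0]
R5 ← R5 + (1/4)·R3: [0, 0, 0]
3 nonzero rows, so rank(MP) = 3.

3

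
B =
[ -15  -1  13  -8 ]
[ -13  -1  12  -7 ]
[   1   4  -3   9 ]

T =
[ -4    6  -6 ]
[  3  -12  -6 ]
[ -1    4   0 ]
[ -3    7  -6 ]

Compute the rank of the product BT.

3

First compute BT:
[[ 68, -82, 144],
 [ 58, -67, 126],
 [-16,   9, -84]]
Now row reduce the product.
R2 ← R2 − (29/34)·R1: [0, 50/17, 54/17]
R3 ← R3 + (4/17)·R1: [0, -175/17, -852/17]
R3 ← R3 + (7/2)·R2: [0, 0, -39]
3 nonzero rows, so rank(BT) = 3.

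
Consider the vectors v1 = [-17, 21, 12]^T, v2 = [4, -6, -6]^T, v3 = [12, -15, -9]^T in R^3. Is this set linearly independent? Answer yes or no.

Form the matrix with these vectors as rows and row reduce.
R2 ← R2 + (4/17)·R1: [0, -18/17, -54/17]
R3 ← R3 + (12/17)·R1: [0, -3/17, -9/17]
R3 ← R3 − (1/6)·R2: [0, 0, 0]
2 nonzero rows, so the 3 vectors span a space of dimension 2.
Since 2 < 3, the vectors are linearly dependent.

no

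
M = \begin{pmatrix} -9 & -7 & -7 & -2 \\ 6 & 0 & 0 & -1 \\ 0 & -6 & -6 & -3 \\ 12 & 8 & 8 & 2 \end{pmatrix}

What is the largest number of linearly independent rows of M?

Row reduce to echelon form.
R2 ← R2 + (2/3)·R1: [0, -14/3, -14/3, -7/3]
R4 ← R4 + (4/3)·R1: [0, -4/3, -4/3, -2/3]
R3 ← R3 − (9/7)·R2: [0, 0, 0, 0]
R4 ← R4 − (2/7)·R2: [0, 0, 0, 0]
Echelon form has 2 nonzero rows, so rank(M) = 2.
The rank gives the maximum number of linearly independent rows: 2.

2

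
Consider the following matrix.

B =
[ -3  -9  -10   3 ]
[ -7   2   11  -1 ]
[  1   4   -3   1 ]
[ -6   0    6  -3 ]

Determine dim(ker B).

Row reduce to echelon form.
R2 ← R2 − (7/3)·R1: [0, 23, 103/3, -8]
R3 ← R3 + (1/3)·R1: [0, 1, -19/3, 2]
R4 ← R4 − (2)·R1: [0, 18, 26, -9]
R3 ← R3 − (1/23)·R2: [0, 0, -180/23, 54/23]
R4 ← R4 − (18/23)·R2: [0, 0, -20/23, -63/23]
R4 ← R4 − (1/9)·R3: [0, 0, 0, -3]
4 nonzero rows, so rank(B) = 4.
B has 4 columns; by rank–nullity, nullity = 4 − 4 = 0.

0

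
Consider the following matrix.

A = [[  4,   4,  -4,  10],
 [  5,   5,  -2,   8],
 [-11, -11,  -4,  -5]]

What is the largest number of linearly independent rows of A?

2

Row reduce to echelon form.
R2 ← R2 − (5/4)·R1: [0, 0, 3, -9/2]
R3 ← R3 + (11/4)·R1: [0, 0, -15, 45/2]
R3 ← R3 + (5)·R2: [0, 0, 0, 0]
Echelon form has 2 nonzero rows, so rank(A) = 2.
The rank gives the maximum number of linearly independent rows: 2.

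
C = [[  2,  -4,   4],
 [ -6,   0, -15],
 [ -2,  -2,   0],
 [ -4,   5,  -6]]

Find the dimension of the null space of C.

Row reduce to echelon form.
R2 ← R2 + (3)·R1: [0, -12, -3]
R3 ← R3 + R1: [0, -6, 4]
R4 ← R4 + (2)·R1: [0, -3, 2]
R3 ← R3 − (1/2)·R2: [0, 0, 11/2]
R4 ← R4 − (1/4)·R2: [0, 0, 11/4]
R4 ← R4 − (1/2)·R3: [0, 0, 0]
3 nonzero rows, so rank(C) = 3.
C has 3 columns; by rank–nullity, nullity = 3 − 3 = 0.

0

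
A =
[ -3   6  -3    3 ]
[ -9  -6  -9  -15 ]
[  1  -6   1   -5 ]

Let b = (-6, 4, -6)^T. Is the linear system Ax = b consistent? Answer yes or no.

Row reduce the augmented matrix [A | b].
R2 ← R2 − (3)·R1: [0, -24, 0, -24, 22]
R3 ← R3 + (1/3)·R1: [0, -4, 0, -4, -8]
R3 ← R3 − (1/6)·R2: [0, 0, 0, 0, -35/3]
The echelon form has 3 nonzero rows; the last pivot sits in the augmented column, so rank(A) = 2 but rank([A|b]) = 3.
Since the ranks differ, the system is inconsistent.

no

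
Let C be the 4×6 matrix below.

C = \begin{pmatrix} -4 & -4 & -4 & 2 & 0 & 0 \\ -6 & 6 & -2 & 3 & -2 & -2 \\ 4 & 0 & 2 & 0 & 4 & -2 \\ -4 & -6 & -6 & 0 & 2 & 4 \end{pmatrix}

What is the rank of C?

4

Row reduce to echelon form.
R2 ← R2 − (3/2)·R1: [0, 12, 4, 0, -2, -2]
R3 ← R3 + R1: [0, -4, -2, 2, 4, -2]
R4 ← R4 − R1: [0, -2, -2, -2, 2, 4]
R3 ← R3 + (1/3)·R2: [0, 0, -2/3, 2, 10/3, -8/3]
R4 ← R4 + (1/6)·R2: [0, 0, -4/3, -2, 5/3, 11/3]
R4 ← R4 − (2)·R3: [0, 0, 0, -6, -5, 9]
Echelon form has 4 nonzero rows, so rank(C) = 4.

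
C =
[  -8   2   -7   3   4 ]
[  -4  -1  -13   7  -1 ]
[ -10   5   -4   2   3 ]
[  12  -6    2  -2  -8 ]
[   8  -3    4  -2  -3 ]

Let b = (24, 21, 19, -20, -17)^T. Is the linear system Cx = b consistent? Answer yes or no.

Row reduce the augmented matrix [C | b].
R2 ← R2 − (1/2)·R1: [0, -2, -19/2, 11/2, -3, 9]
R3 ← R3 − (5/4)·R1: [0, 5/2, 19/4, -7/4, -2, -11]
R4 ← R4 + (3/2)·R1: [0, -3, -17/2, 5/2, -2, 16]
R5 ← R5 + R1: [0, -1, -3, 1, 1, 7]
R3 ← R3 + (5/4)·R2: [0, 0, -57/8, 41/8, -23/4, 1/4]
R4 ← R4 − (3/2)·R2: [0, 0, 23/4, -23/4, 5/2, 5/2]
R5 ← R5 − (1/2)·R2: [0, 0, 7/4, -7/4, 5/2, 5/2]
R4 ← R4 + (46/57)·R3: [0, 0, 0, -92/57, -122/57, 154/57]
R5 ← R5 + (14/57)·R3: [0, 0, 0, -28/57, 62/57, 146/57]
R5 ← R5 − (7/23)·R4: [0, 0, 0, 0, 40/23, 40/23]
The echelon form has 5 nonzero rows, and every pivot lies in the first 5 columns, so rank(C) = rank([C|b]) = 5.
The system is consistent.

yes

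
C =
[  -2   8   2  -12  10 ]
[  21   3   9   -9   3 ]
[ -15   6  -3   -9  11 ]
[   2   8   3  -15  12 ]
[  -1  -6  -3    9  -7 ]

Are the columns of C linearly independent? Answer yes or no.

Row reduce C to echelon form.
R2 ← R2 + (21/2)·R1: [0, 87, 30, -135, 108]
R3 ← R3 − (15/2)·R1: [0, -54, -18, 81, -64]
R4 ← R4 + R1: [0, 16, 5, -27, 22]
R5 ← R5 − (1/2)·R1: [0, -10, -4, 15, -12]
R3 ← R3 + (18/29)·R2: [0, 0, 18/29, -81/29, 88/29]
R4 ← R4 − (16/87)·R2: [0, 0, -15/29, -63/29, 62/29]
R5 ← R5 + (10/87)·R2: [0, 0, -16/29, -15/29, 12/29]
R4 ← R4 + (5/6)·R3: [0, 0, 0, -9/2, 14/3]
R5 ← R5 + (8/9)·R3: [0, 0, 0, -3, 28/9]
R5 ← R5 − (2/3)·R4: [0, 0, 0, 0, 0]
4 pivots among 5 columns.
Only 4 < 5 pivot columns, so the columns are linearly dependent.

no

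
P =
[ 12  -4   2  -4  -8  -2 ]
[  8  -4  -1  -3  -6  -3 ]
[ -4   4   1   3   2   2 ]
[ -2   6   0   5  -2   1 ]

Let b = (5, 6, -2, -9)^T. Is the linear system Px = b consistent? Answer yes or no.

Row reduce the augmented matrix [P | b].
R2 ← R2 − (2/3)·R1: [0, -4/3, -7/3, -1/3, -2/3, -5/3, 8/3]
R3 ← R3 + (1/3)·R1: [0, 8/3, 5/3, 5/3, -2/3, 4/3, -1/3]
R4 ← R4 + (1/6)·R1: [0, 16/3, 1/3, 13/3, -10/3, 2/3, -49/6]
R3 ← R3 + (2)·R2: [0, 0, -3, 1, -2, -2, 5]
R4 ← R4 + (4)·R2: [0, 0, -9, 3, -6, -6, 5/2]
R4 ← R4 − (3)·R3: [0, 0, 0, 0, 0, 0, -25/2]
The echelon form has 4 nonzero rows; the last pivot sits in the augmented column, so rank(P) = 3 but rank([P|b]) = 4.
Since the ranks differ, the system is inconsistent.

no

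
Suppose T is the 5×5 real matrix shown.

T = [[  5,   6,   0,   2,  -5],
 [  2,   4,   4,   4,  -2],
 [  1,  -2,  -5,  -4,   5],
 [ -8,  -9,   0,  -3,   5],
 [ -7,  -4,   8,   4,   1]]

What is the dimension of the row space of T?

Row reduce to echelon form.
R2 ← R2 − (2/5)·R1: [0, 8/5, 4, 16/5, 0]
R3 ← R3 − (1/5)·R1: [0, -16/5, -5, -22/5, 6]
R4 ← R4 + (8/5)·R1: [0, 3/5, 0, 1/5, -3]
R5 ← R5 + (7/5)·R1: [0, 22/5, 8, 34/5, -6]
R3 ← R3 + (2)·R2: [0, 0, 3, 2, 6]
R4 ← R4 − (3/8)·R2: [0, 0, -3/2, -1, -3]
R5 ← R5 − (11/4)·R2: [0, 0, -3, -2, -6]
R4 ← R4 + (1/2)·R3: [0, 0, 0, 0, 0]
R5 ← R5 + R3: [0, 0, 0, 0, 0]
Echelon form has 3 nonzero rows, so rank(T) = 3.
The row space has dimension equal to the rank: 3.

3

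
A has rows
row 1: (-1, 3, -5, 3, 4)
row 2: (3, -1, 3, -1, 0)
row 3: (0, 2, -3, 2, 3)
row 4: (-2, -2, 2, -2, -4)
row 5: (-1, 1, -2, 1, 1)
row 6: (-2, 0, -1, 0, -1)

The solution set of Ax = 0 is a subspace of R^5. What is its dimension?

3

Row reduce to echelon form.
R2 ← R2 + (3)·R1: [0, 8, -12, 8, 12]
R4 ← R4 − (2)·R1: [0, -8, 12, -8, -12]
R5 ← R5 − R1: [0, -2, 3, -2, -3]
R6 ← R6 − (2)·R1: [0, -6, 9, -6, -9]
R3 ← R3 − (1/4)·R2: [0, 0, 0, 0, 0]
R4 ← R4 + R2: [0, 0, 0, 0, 0]
R5 ← R5 + (1/4)·R2: [0, 0, 0, 0, 0]
R6 ← R6 + (3/4)·R2: [0, 0, 0, 0, 0]
2 nonzero rows, so rank(A) = 2.
A has 5 columns; by rank–nullity, nullity = 5 − 2 = 3.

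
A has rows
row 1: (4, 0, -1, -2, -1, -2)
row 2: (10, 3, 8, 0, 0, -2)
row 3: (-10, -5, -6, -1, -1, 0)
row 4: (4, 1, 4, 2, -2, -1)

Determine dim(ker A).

2

Row reduce to echelon form.
R2 ← R2 − (5/2)·R1: [0, 3, 21/2, 5, 5/2, 3]
R3 ← R3 + (5/2)·R1: [0, -5, -17/2, -6, -7/2, -5]
R4 ← R4 − R1: [0, 1, 5, 4, -1, 1]
R3 ← R3 + (5/3)·R2: [0, 0, 9, 7/3, 2/3, 0]
R4 ← R4 − (1/3)·R2: [0, 0, 3/2, 7/3, -11/6, 0]
R4 ← R4 − (1/6)·R3: [0, 0, 0, 35/18, -35/18, 0]
4 nonzero rows, so rank(A) = 4.
A has 6 columns; by rank–nullity, nullity = 6 − 4 = 2.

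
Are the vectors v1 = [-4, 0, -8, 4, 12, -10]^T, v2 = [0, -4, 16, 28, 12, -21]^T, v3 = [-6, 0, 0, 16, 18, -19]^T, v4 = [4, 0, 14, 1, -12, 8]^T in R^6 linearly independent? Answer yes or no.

Form the matrix with these vectors as rows and row reduce.
R3 ← R3 − (3/2)·R1: [0, 0, 12, 10, 0, -4]
R4 ← R4 + R1: [0, 0, 6, 5, 0, -2]
R4 ← R4 − (1/2)·R3: [0, 0, 0, 0, 0, 0]
3 nonzero rows, so the 4 vectors span a space of dimension 3.
Since 3 < 4, the vectors are linearly dependent.

no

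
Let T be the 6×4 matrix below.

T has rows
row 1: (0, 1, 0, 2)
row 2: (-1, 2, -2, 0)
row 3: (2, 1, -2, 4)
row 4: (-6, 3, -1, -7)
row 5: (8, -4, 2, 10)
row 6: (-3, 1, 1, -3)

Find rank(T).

Row reduce to echelon form.
Swap R1 ↔ R2
R3 ← R3 + (2)·R1: [0, 5, -6, 4]
R4 ← R4 − (6)·R1: [0, -9, 11, -7]
R5 ← R5 + (8)·R1: [0, 12, -14, 10]
R6 ← R6 − (3)·R1: [0, -5, 7, -3]
R3 ← R3 − (5)·R2: [0, 0, -6, -6]
R4 ← R4 + (9)·R2: [0, 0, 11, 11]
R5 ← R5 − (12)·R2: [0, 0, -14, -14]
R6 ← R6 + (5)·R2: [0, 0, 7, 7]
R4 ← R4 + (11/6)·R3: [0, 0, 0, 0]
R5 ← R5 − (7/3)·R3: [0, 0, 0, 0]
R6 ← R6 + (7/6)·R3: [0, 0, 0, 0]
Echelon form has 3 nonzero rows, so rank(T) = 3.

3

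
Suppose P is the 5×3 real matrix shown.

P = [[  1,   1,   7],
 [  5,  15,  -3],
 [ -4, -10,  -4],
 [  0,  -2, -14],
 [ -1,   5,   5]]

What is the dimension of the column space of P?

3

Row reduce to echelon form.
R2 ← R2 − (5)·R1: [0, 10, -38]
R3 ← R3 + (4)·R1: [0, -6, 24]
R5 ← R5 + R1: [0, 6, 12]
R3 ← R3 + (3/5)·R2: [0, 0, 6/5]
R4 ← R4 + (1/5)·R2: [0, 0, -108/5]
R5 ← R5 − (3/5)·R2: [0, 0, 174/5]
R4 ← R4 + (18)·R3: [0, 0, 0]
R5 ← R5 − (29)·R3: [0, 0, 0]
Echelon form has 3 nonzero rows, so rank(P) = 3.
The column space has dimension equal to the rank: 3.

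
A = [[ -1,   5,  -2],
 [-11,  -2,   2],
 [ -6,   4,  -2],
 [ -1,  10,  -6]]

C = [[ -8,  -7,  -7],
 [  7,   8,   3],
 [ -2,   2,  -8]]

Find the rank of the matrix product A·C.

First compute AC:
[[ 47,  43,  38],
 [ 70,  65,  55],
 [ 80,  70,  70],
 [ 90,  75,  85]]
Now row reduce the product.
R2 ← R2 − (70/47)·R1: [0, 45/47, -75/47]
R3 ← R3 − (80/47)·R1: [0, -150/47, 250/47]
R4 ← R4 − (90/47)·R1: [0, -345/47, 575/47]
R3 ← R3 + (10/3)·R2: [0, 0, 0]
R4 ← R4 + (23/3)·R2: [0, 0, 0]
2 nonzero rows, so rank(AC) = 2.

2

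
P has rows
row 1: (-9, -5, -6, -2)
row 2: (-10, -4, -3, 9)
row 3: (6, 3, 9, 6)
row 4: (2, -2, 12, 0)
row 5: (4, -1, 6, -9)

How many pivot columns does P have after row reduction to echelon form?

3

Row reduce to echelon form.
R2 ← R2 − (10/9)·R1: [0, 14/9, 11/3, 101/9]
R3 ← R3 + (2/3)·R1: [0, -1/3, 5, 14/3]
R4 ← R4 + (2/9)·R1: [0, -28/9, 32/3, -4/9]
R5 ← R5 + (4/9)·R1: [0, -29/9, 10/3, -89/9]
R3 ← R3 + (3/14)·R2: [0, 0, 81/14, 99/14]
R4 ← R4 + (2)·R2: [0, 0, 18, 22]
R5 ← R5 + (29/14)·R2: [0, 0, 153/14, 187/14]
R4 ← R4 − (28/9)·R3: [0, 0, 0, 0]
R5 ← R5 − (17/9)·R3: [0, 0, 0, 0]
Echelon form has 3 nonzero rows, so rank(P) = 3.
Each nonzero row contributes one pivot column: 3 pivot columns.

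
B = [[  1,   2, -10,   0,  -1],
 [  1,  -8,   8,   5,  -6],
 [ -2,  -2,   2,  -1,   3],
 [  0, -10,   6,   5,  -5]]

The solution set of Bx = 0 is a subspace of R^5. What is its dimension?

Row reduce to echelon form.
R2 ← R2 − R1: [0, -10, 18, 5, -5]
R3 ← R3 + (2)·R1: [0, 2, -18, -1, 1]
R3 ← R3 + (1/5)·R2: [0, 0, -72/5, 0, 0]
R4 ← R4 − R2: [0, 0, -12, 0, 0]
R4 ← R4 − (5/6)·R3: [0, 0, 0, 0, 0]
3 nonzero rows, so rank(B) = 3.
B has 5 columns; by rank–nullity, nullity = 5 − 3 = 2.

2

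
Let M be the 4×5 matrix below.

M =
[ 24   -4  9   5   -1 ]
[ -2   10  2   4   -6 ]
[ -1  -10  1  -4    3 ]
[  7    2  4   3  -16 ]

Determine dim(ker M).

1

Row reduce to echelon form.
R2 ← R2 + (1/12)·R1: [0, 29/3, 11/4, 53/12, -73/12]
R3 ← R3 + (1/24)·R1: [0, -61/6, 11/8, -91/24, 71/24]
R4 ← R4 − (7/24)·R1: [0, 19/6, 11/8, 37/24, -377/24]
R3 ← R3 + (61/58)·R2: [0, 0, 495/116, 99/116, -399/116]
R4 ← R4 − (19/58)·R2: [0, 0, 55/116, 11/116, -1591/116]
R4 ← R4 − (1/9)·R3: [0, 0, 0, 0, -40/3]
4 nonzero rows, so rank(M) = 4.
M has 5 columns; by rank–nullity, nullity = 5 − 4 = 1.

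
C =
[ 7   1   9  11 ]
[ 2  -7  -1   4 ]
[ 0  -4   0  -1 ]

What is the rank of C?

Row reduce to echelon form.
R2 ← R2 − (2/7)·R1: [0, -51/7, -25/7, 6/7]
R3 ← R3 − (28/51)·R2: [0, 0, 100/51, -25/17]
Echelon form has 3 nonzero rows, so rank(C) = 3.

3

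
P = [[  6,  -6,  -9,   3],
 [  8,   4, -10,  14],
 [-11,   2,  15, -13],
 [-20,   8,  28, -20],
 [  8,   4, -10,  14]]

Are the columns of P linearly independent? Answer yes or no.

no

Row reduce P to echelon form.
R2 ← R2 − (4/3)·R1: [0, 12, 2, 10]
R3 ← R3 + (11/6)·R1: [0, -9, -3/2, -15/2]
R4 ← R4 + (10/3)·R1: [0, -12, -2, -10]
R5 ← R5 − (4/3)·R1: [0, 12, 2, 10]
R3 ← R3 + (3/4)·R2: [0, 0, 0, 0]
R4 ← R4 + R2: [0, 0, 0, 0]
R5 ← R5 − R2: [0, 0, 0, 0]
2 pivots among 4 columns.
Only 2 < 4 pivot columns, so the columns are linearly dependent.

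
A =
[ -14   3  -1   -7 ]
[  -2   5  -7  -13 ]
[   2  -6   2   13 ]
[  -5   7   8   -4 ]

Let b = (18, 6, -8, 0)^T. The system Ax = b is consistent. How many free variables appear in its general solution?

0

Row reduce the augmented matrix [A | b].
R2 ← R2 − (1/7)·R1: [0, 32/7, -48/7, -12, 24/7]
R3 ← R3 + (1/7)·R1: [0, -39/7, 13/7, 12, -38/7]
R4 ← R4 − (5/14)·R1: [0, 83/14, 117/14, -3/2, -45/7]
R3 ← R3 + (39/32)·R2: [0, 0, -13/2, -21/8, -5/4]
R4 ← R4 − (83/64)·R2: [0, 0, 69/4, 225/16, -87/8]
R4 ← R4 + (69/26)·R3: [0, 0, 0, 369/52, -369/26]
The echelon form has 4 nonzero rows, and every pivot lies in the first 4 columns, so rank(A) = rank([A|b]) = 4.
The system is consistent.
Free variables = (unknowns) − (rank) = 4 − 4 = 0.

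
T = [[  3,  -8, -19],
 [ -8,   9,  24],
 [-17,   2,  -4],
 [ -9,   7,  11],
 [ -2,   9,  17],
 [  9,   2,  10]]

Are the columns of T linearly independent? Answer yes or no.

yes

Row reduce T to echelon form.
R2 ← R2 + (8/3)·R1: [0, -37/3, -80/3]
R3 ← R3 + (17/3)·R1: [0, -130/3, -335/3]
R4 ← R4 + (3)·R1: [0, -17, -46]
R5 ← R5 + (2/3)·R1: [0, 11/3, 13/3]
R6 ← R6 − (3)·R1: [0, 26, 67]
R3 ← R3 − (130/37)·R2: [0, 0, -665/37]
R4 ← R4 − (51/37)·R2: [0, 0, -342/37]
R5 ← R5 + (11/37)·R2: [0, 0, -133/37]
R6 ← R6 + (78/37)·R2: [0, 0, 399/37]
R4 ← R4 − (18/35)·R3: [0, 0, 0]
R5 ← R5 − (1/5)·R3: [0, 0, 0]
R6 ← R6 + (3/5)·R3: [0, 0, 0]
3 pivots among 3 columns.
Every column is a pivot column, so the columns are linearly independent.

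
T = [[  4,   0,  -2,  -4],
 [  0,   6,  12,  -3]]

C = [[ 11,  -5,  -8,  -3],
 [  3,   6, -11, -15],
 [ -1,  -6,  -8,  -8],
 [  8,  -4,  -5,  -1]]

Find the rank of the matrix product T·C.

First compute TC:
[[ 14,   8,   4,   8],
 [-18, -24, -147, -183]]
Now row reduce the product.
R2 ← R2 + (9/7)·R1: [0, -96/7, -993/7, -1209/7]
2 nonzero rows, so rank(TC) = 2.

2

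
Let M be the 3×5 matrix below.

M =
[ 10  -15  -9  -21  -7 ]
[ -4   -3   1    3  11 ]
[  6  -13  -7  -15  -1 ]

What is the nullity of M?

2

Row reduce to echelon form.
R2 ← R2 + (2/5)·R1: [0, -9, -13/5, -27/5, 41/5]
R3 ← R3 − (3/5)·R1: [0, -4, -8/5, -12/5, 16/5]
R3 ← R3 − (4/9)·R2: [0, 0, -4/9, 0, -4/9]
3 nonzero rows, so rank(M) = 3.
M has 5 columns; by rank–nullity, nullity = 5 − 3 = 2.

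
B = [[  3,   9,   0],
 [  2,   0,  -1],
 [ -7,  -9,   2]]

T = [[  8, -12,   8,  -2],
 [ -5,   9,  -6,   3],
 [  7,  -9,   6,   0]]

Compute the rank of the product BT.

2

First compute BT:
[[-21,  45, -30,  21],
 [  9, -15,  10,  -4],
 [  3, -15,  10, -13]]
Now row reduce the product.
R2 ← R2 + (3/7)·R1: [0, 30/7, -20/7, 5]
R3 ← R3 + (1/7)·R1: [0, -60/7, 40/7, -10]
R3 ← R3 + (2)·R2: [0, 0, 0, 0]
2 nonzero rows, so rank(BT) = 2.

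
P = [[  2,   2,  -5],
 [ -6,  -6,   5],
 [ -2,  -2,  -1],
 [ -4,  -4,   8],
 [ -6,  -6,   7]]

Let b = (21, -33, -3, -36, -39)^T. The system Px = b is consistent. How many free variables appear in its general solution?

1

Row reduce the augmented matrix [P | b].
R2 ← R2 + (3)·R1: [0, 0, -10, 30]
R3 ← R3 + R1: [0, 0, -6, 18]
R4 ← R4 + (2)·R1: [0, 0, -2, 6]
R5 ← R5 + (3)·R1: [0, 0, -8, 24]
R3 ← R3 − (3/5)·R2: [0, 0, 0, 0]
R4 ← R4 − (1/5)·R2: [0, 0, 0, 0]
R5 ← R5 − (4/5)·R2: [0, 0, 0, 0]
The echelon form has 2 nonzero rows, and every pivot lies in the first 3 columns, so rank(P) = rank([P|b]) = 2.
The system is consistent.
Free variables = (unknowns) − (rank) = 3 − 2 = 1.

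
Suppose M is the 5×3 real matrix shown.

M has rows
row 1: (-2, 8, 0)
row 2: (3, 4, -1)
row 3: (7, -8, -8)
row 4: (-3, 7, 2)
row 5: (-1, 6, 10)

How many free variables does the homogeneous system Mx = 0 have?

Row reduce to echelon form.
R2 ← R2 + (3/2)·R1: [0, 16, -1]
R3 ← R3 + (7/2)·R1: [0, 20, -8]
R4 ← R4 − (3/2)·R1: [0, -5, 2]
R5 ← R5 − (1/2)·R1: [0, 2, 10]
R3 ← R3 − (5/4)·R2: [0, 0, -27/4]
R4 ← R4 + (5/16)·R2: [0, 0, 27/16]
R5 ← R5 − (1/8)·R2: [0, 0, 81/8]
R4 ← R4 + (1/4)·R3: [0, 0, 0]
R5 ← R5 + (3/2)·R3: [0, 0, 0]
3 nonzero rows, so rank(M) = 3.
M has 3 columns; by rank–nullity, nullity = 3 − 3 = 0.

0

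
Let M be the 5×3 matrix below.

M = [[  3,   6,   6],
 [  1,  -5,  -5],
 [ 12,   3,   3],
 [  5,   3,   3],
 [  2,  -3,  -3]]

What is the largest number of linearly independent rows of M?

2

Row reduce to echelon form.
R2 ← R2 − (1/3)·R1: [0, -7, -7]
R3 ← R3 − (4)·R1: [0, -21, -21]
R4 ← R4 − (5/3)·R1: [0, -7, -7]
R5 ← R5 − (2/3)·R1: [0, -7, -7]
R3 ← R3 − (3)·R2: [0, 0, 0]
R4 ← R4 − R2: [0, 0, 0]
R5 ← R5 − R2: [0, 0, 0]
Echelon form has 2 nonzero rows, so rank(M) = 2.
The rank gives the maximum number of linearly independent rows: 2.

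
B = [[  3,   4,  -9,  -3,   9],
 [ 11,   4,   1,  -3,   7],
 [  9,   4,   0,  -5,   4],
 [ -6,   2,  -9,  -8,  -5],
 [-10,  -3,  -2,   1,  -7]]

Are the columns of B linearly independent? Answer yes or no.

Row reduce B to echelon form.
R2 ← R2 − (11/3)·R1: [0, -32/3, 34, 8, -26]
R3 ← R3 − (3)·R1: [0, -8, 27, 4, -23]
R4 ← R4 + (2)·R1: [0, 10, -27, -14, 13]
R5 ← R5 + (10/3)·R1: [0, 31/3, -32, -9, 23]
R3 ← R3 − (3/4)·R2: [0, 0, 3/2, -2, -7/2]
R4 ← R4 + (15/16)·R2: [0, 0, 39/8, -13/2, -91/8]
R5 ← R5 + (31/32)·R2: [0, 0, 15/16, -5/4, -35/16]
R4 ← R4 − (13/4)·R3: [0, 0, 0, 0, 0]
R5 ← R5 − (5/8)·R3: [0, 0, 0, 0, 0]
3 pivots among 5 columns.
Only 3 < 5 pivot columns, so the columns are linearly dependent.

no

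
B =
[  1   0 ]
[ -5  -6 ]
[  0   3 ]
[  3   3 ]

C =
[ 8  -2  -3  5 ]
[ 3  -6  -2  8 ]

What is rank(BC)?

First compute BC:
[[  8,  -2,  -3,   5],
 [-58,  46,  27, -73],
 [  9, -18,  -6,  24],
 [ 33, -24, -15,  39]]
Now row reduce the product.
R2 ← R2 + (29/4)·R1: [0, 63/2, 21/4, -147/4]
R3 ← R3 − (9/8)·R1: [0, -63/4, -21/8, 147/8]
R4 ← R4 − (33/8)·R1: [0, -63/4, -21/8, 147/8]
R3 ← R3 + (1/2)·R2: [0, 0, 0, 0]
R4 ← R4 + (1/2)·R2: [0, 0, 0, 0]
2 nonzero rows, so rank(BC) = 2.

2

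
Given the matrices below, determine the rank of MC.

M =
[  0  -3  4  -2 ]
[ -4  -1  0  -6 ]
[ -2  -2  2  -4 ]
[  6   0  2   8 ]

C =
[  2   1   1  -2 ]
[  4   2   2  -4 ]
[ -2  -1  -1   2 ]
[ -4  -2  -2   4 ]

First compute MC:
[[-12,  -6,  -6,  12],
 [ 12,   6,   6, -12],
 [  0,   0,   0,   0],
 [-24, -12, -12,  24]]
Now row reduce the product.
R2 ← R2 + R1: [0, 0, 0, 0]
R4 ← R4 − (2)·R1: [0, 0, 0, 0]
1 nonzero row, so rank(MC) = 1.

1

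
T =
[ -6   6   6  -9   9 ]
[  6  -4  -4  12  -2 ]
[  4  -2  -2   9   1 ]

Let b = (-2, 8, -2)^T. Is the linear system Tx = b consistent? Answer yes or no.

no

Row reduce the augmented matrix [T | b].
R2 ← R2 + R1: [0, 2, 2, 3, 7, 6]
R3 ← R3 + (2/3)·R1: [0, 2, 2, 3, 7, -10/3]
R3 ← R3 − R2: [0, 0, 0, 0, 0, -28/3]
The echelon form has 3 nonzero rows; the last pivot sits in the augmented column, so rank(T) = 2 but rank([T|b]) = 3.
Since the ranks differ, the system is inconsistent.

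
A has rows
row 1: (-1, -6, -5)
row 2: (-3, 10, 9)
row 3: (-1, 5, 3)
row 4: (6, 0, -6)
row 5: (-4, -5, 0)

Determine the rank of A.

3

Row reduce to echelon form.
R2 ← R2 − (3)·R1: [0, 28, 24]
R3 ← R3 − R1: [0, 11, 8]
R4 ← R4 + (6)·R1: [0, -36, -36]
R5 ← R5 − (4)·R1: [0, 19, 20]
R3 ← R3 − (11/28)·R2: [0, 0, -10/7]
R4 ← R4 + (9/7)·R2: [0, 0, -36/7]
R5 ← R5 − (19/28)·R2: [0, 0, 26/7]
R4 ← R4 − (18/5)·R3: [0, 0, 0]
R5 ← R5 + (13/5)·R3: [0, 0, 0]
Echelon form has 3 nonzero rows, so rank(A) = 3.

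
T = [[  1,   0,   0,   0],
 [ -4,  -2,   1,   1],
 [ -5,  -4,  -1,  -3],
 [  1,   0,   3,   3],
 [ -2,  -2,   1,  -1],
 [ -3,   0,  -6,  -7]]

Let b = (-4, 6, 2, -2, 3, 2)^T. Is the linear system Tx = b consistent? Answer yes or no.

Row reduce the augmented matrix [T | b].
R2 ← R2 + (4)·R1: [0, -2, 1, 1, -10]
R3 ← R3 + (5)·R1: [0, -4, -1, -3, -18]
R4 ← R4 − R1: [0, 0, 3, 3, 2]
R5 ← R5 + (2)·R1: [0, -2, 1, -1, -5]
R6 ← R6 + (3)·R1: [0, 0, -6, -7, -10]
R3 ← R3 − (2)·R2: [0, 0, -3, -5, 2]
R5 ← R5 − R2: [0, 0, 0, -2, 5]
R4 ← R4 + R3: [0, 0, 0, -2, 4]
R6 ← R6 − (2)·R3: [0, 0, 0, 3, -14]
R5 ← R5 − R4: [0, 0, 0, 0, 1]
R6 ← R6 + (3/2)·R4: [0, 0, 0, 0, -8]
R6 ← R6 + (8)·R5: [0, 0, 0, 0, 0]
The echelon form has 5 nonzero rows; the last pivot sits in the augmented column, so rank(T) = 4 but rank([T|b]) = 5.
Since the ranks differ, the system is inconsistent.

no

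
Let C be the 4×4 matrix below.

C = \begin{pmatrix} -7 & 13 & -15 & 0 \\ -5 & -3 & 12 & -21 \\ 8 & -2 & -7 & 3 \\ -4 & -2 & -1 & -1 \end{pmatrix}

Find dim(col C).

Row reduce to echelon form.
R2 ← R2 − (5/7)·R1: [0, -86/7, 159/7, -21]
R3 ← R3 + (8/7)·R1: [0, 90/7, -169/7, 3]
R4 ← R4 − (4/7)·R1: [0, -66/7, 53/7, -1]
R3 ← R3 + (45/43)·R2: [0, 0, -16/43, -816/43]
R4 ← R4 − (33/43)·R2: [0, 0, -424/43, 650/43]
R4 ← R4 − (53/2)·R3: [0, 0, 0, 518]
Echelon form has 4 nonzero rows, so rank(C) = 4.
The column space has dimension equal to the rank: 4.

4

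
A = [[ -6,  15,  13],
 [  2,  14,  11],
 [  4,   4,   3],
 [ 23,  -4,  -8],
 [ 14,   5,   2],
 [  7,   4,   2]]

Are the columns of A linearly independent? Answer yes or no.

yes

Row reduce A to echelon form.
R2 ← R2 + (1/3)·R1: [0, 19, 46/3]
R3 ← R3 + (2/3)·R1: [0, 14, 35/3]
R4 ← R4 + (23/6)·R1: [0, 107/2, 251/6]
R5 ← R5 + (7/3)·R1: [0, 40, 97/3]
R6 ← R6 + (7/6)·R1: [0, 43/2, 103/6]
R3 ← R3 − (14/19)·R2: [0, 0, 7/19]
R4 ← R4 − (107/38)·R2: [0, 0, -51/38]
R5 ← R5 − (40/19)·R2: [0, 0, 1/19]
R6 ← R6 − (43/38)·R2: [0, 0, -7/38]
R4 ← R4 + (51/14)·R3: [0, 0, 0]
R5 ← R5 − (1/7)·R3: [0, 0, 0]
R6 ← R6 + (1/2)·R3: [0, 0, 0]
3 pivots among 3 columns.
Every column is a pivot column, so the columns are linearly independent.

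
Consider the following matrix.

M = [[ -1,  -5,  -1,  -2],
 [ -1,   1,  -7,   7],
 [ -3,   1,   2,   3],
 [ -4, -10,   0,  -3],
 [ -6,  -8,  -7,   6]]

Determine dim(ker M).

1

Row reduce to echelon form.
R2 ← R2 − R1: [0, 6, -6, 9]
R3 ← R3 − (3)·R1: [0, 16, 5, 9]
R4 ← R4 − (4)·R1: [0, 10, 4, 5]
R5 ← R5 − (6)·R1: [0, 22, -1, 18]
R3 ← R3 − (8/3)·R2: [0, 0, 21, -15]
R4 ← R4 − (5/3)·R2: [0, 0, 14, -10]
R5 ← R5 − (11/3)·R2: [0, 0, 21, -15]
R4 ← R4 − (2/3)·R3: [0, 0, 0, 0]
R5 ← R5 − R3: [0, 0, 0, 0]
3 nonzero rows, so rank(M) = 3.
M has 4 columns; by rank–nullity, nullity = 4 − 3 = 1.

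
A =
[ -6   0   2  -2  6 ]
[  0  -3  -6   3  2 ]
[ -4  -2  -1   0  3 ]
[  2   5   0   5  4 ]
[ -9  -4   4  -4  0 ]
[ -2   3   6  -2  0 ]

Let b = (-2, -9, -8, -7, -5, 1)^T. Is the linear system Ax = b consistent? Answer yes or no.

no

Row reduce the augmented matrix [A | b].
R3 ← R3 − (2/3)·R1: [0, -2, -7/3, 4/3, -1, -20/3]
R4 ← R4 + (1/3)·R1: [0, 5, 2/3, 13/3, 6, -23/3]
R5 ← R5 − (3/2)·R1: [0, -4, 1, -1, -9, -2]
R6 ← R6 − (1/3)·R1: [0, 3, 16/3, -4/3, -2, 5/3]
R3 ← R3 − (2/3)·R2: [0, 0, 5/3, -2/3, -7/3, -2/3]
R4 ← R4 + (5/3)·R2: [0, 0, -28/3, 28/3, 28/3, -68/3]
R5 ← R5 − (4/3)·R2: [0, 0, 9, -5, -35/3, 10]
R6 ← R6 + R2: [0, 0, -2/3, 5/3, 0, -22/3]
R4 ← R4 + (28/5)·R3: [0, 0, 0, 28/5, -56/15, -132/5]
R5 ← R5 − (27/5)·R3: [0, 0, 0, -7/5, 14/15, 68/5]
R6 ← R6 + (2/5)·R3: [0, 0, 0, 7/5, -14/15, -38/5]
R5 ← R5 + (1/4)·R4: [0, 0, 0, 0, 0, 7]
R6 ← R6 − (1/4)·R4: [0, 0, 0, 0, 0, -1]
R6 ← R6 + (1/7)·R5: [0, 0, 0, 0, 0, 0]
The echelon form has 5 nonzero rows; the last pivot sits in the augmented column, so rank(A) = 4 but rank([A|b]) = 5.
Since the ranks differ, the system is inconsistent.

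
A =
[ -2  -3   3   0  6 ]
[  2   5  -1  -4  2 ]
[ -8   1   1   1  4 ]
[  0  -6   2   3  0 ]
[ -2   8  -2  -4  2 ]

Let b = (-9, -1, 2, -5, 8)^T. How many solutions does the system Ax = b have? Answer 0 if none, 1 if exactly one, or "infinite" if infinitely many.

Row reduce the augmented matrix [A | b].
R2 ← R2 + R1: [0, 2, 2, -4, 8, -10]
R3 ← R3 − (4)·R1: [0, 13, -11, 1, -20, 38]
R5 ← R5 − R1: [0, 11, -5, -4, -4, 17]
R3 ← R3 − (13/2)·R2: [0, 0, -24, 27, -72, 103]
R4 ← R4 + (3)·R2: [0, 0, 8, -9, 24, -35]
R5 ← R5 − (11/2)·R2: [0, 0, -16, 18, -48, 72]
R4 ← R4 + (1/3)·R3: [0, 0, 0, 0, 0, -2/3]
R5 ← R5 − (2/3)·R3: [0, 0, 0, 0, 0, 10/3]
R5 ← R5 + (5)·R4: [0, 0, 0, 0, 0, 0]
The echelon form has 4 nonzero rows; the last pivot sits in the augmented column, so rank(A) = 3 but rank([A|b]) = 4.
Since the ranks differ, the system is inconsistent.
It has no solutions.

0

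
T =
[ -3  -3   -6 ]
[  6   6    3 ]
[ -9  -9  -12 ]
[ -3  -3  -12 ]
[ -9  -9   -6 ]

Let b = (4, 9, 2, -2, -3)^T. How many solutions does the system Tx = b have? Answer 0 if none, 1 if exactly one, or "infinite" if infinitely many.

Row reduce the augmented matrix [T | b].
R2 ← R2 + (2)·R1: [0, 0, -9, 17]
R3 ← R3 − (3)·R1: [0, 0, 6, -10]
R4 ← R4 − R1: [0, 0, -6, -6]
R5 ← R5 − (3)·R1: [0, 0, 12, -15]
R3 ← R3 + (2/3)·R2: [0, 0, 0, 4/3]
R4 ← R4 − (2/3)·R2: [0, 0, 0, -52/3]
R5 ← R5 + (4/3)·R2: [0, 0, 0, 23/3]
R4 ← R4 + (13)·R3: [0, 0, 0, 0]
R5 ← R5 − (23/4)·R3: [0, 0, 0, 0]
The echelon form has 3 nonzero rows; the last pivot sits in the augmented column, so rank(T) = 2 but rank([T|b]) = 3.
Since the ranks differ, the system is inconsistent.
It has no solutions.

0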